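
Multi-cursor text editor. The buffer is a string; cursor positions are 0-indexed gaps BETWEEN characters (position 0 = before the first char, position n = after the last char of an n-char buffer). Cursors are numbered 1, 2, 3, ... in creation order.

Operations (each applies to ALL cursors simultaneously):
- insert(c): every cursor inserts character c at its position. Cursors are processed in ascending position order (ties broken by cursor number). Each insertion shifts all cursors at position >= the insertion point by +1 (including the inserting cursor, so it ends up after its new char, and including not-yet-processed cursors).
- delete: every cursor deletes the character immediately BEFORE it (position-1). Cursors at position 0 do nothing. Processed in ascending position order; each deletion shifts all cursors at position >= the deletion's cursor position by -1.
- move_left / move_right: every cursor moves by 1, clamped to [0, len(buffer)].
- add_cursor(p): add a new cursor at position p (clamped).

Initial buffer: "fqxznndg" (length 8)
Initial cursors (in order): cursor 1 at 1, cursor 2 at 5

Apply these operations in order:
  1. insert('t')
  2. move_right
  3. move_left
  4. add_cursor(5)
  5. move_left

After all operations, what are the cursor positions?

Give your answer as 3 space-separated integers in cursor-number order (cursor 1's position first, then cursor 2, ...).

After op 1 (insert('t')): buffer="ftqxzntndg" (len 10), cursors c1@2 c2@7, authorship .1....2...
After op 2 (move_right): buffer="ftqxzntndg" (len 10), cursors c1@3 c2@8, authorship .1....2...
After op 3 (move_left): buffer="ftqxzntndg" (len 10), cursors c1@2 c2@7, authorship .1....2...
After op 4 (add_cursor(5)): buffer="ftqxzntndg" (len 10), cursors c1@2 c3@5 c2@7, authorship .1....2...
After op 5 (move_left): buffer="ftqxzntndg" (len 10), cursors c1@1 c3@4 c2@6, authorship .1....2...

Answer: 1 6 4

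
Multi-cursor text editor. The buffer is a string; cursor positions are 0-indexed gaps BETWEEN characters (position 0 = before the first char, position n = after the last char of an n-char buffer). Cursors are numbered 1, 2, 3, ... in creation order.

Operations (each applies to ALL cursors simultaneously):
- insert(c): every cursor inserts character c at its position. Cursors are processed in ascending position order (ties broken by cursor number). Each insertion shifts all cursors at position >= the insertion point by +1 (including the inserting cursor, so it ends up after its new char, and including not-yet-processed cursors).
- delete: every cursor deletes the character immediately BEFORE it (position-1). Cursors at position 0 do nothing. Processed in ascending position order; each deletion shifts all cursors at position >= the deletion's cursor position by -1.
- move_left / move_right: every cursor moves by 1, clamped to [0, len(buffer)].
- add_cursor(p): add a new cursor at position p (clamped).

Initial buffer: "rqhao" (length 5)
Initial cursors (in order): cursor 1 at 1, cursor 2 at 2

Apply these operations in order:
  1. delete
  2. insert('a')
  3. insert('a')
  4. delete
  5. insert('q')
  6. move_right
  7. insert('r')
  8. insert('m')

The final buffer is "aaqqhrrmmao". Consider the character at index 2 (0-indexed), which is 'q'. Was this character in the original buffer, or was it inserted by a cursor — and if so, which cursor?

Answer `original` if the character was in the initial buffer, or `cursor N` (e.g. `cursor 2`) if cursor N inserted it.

Answer: cursor 1

Derivation:
After op 1 (delete): buffer="hao" (len 3), cursors c1@0 c2@0, authorship ...
After op 2 (insert('a')): buffer="aahao" (len 5), cursors c1@2 c2@2, authorship 12...
After op 3 (insert('a')): buffer="aaaahao" (len 7), cursors c1@4 c2@4, authorship 1212...
After op 4 (delete): buffer="aahao" (len 5), cursors c1@2 c2@2, authorship 12...
After op 5 (insert('q')): buffer="aaqqhao" (len 7), cursors c1@4 c2@4, authorship 1212...
After op 6 (move_right): buffer="aaqqhao" (len 7), cursors c1@5 c2@5, authorship 1212...
After op 7 (insert('r')): buffer="aaqqhrrao" (len 9), cursors c1@7 c2@7, authorship 1212.12..
After op 8 (insert('m')): buffer="aaqqhrrmmao" (len 11), cursors c1@9 c2@9, authorship 1212.1212..
Authorship (.=original, N=cursor N): 1 2 1 2 . 1 2 1 2 . .
Index 2: author = 1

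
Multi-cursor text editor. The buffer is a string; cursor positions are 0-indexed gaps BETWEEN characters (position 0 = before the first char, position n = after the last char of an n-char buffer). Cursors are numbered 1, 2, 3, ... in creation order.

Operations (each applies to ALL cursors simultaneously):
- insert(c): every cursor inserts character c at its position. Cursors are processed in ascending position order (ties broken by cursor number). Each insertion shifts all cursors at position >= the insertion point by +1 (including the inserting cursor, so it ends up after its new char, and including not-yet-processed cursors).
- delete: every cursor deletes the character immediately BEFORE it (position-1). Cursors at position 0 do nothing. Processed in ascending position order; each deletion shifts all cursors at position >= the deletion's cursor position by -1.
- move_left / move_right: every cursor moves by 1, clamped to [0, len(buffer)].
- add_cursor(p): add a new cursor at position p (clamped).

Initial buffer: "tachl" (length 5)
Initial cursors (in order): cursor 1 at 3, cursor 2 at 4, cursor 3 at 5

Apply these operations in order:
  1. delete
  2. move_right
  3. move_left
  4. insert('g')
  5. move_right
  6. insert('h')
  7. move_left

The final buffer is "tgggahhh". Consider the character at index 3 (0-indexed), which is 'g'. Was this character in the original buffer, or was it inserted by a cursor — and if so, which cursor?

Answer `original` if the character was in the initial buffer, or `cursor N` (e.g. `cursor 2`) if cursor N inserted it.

After op 1 (delete): buffer="ta" (len 2), cursors c1@2 c2@2 c3@2, authorship ..
After op 2 (move_right): buffer="ta" (len 2), cursors c1@2 c2@2 c3@2, authorship ..
After op 3 (move_left): buffer="ta" (len 2), cursors c1@1 c2@1 c3@1, authorship ..
After op 4 (insert('g')): buffer="tggga" (len 5), cursors c1@4 c2@4 c3@4, authorship .123.
After op 5 (move_right): buffer="tggga" (len 5), cursors c1@5 c2@5 c3@5, authorship .123.
After op 6 (insert('h')): buffer="tgggahhh" (len 8), cursors c1@8 c2@8 c3@8, authorship .123.123
After op 7 (move_left): buffer="tgggahhh" (len 8), cursors c1@7 c2@7 c3@7, authorship .123.123
Authorship (.=original, N=cursor N): . 1 2 3 . 1 2 3
Index 3: author = 3

Answer: cursor 3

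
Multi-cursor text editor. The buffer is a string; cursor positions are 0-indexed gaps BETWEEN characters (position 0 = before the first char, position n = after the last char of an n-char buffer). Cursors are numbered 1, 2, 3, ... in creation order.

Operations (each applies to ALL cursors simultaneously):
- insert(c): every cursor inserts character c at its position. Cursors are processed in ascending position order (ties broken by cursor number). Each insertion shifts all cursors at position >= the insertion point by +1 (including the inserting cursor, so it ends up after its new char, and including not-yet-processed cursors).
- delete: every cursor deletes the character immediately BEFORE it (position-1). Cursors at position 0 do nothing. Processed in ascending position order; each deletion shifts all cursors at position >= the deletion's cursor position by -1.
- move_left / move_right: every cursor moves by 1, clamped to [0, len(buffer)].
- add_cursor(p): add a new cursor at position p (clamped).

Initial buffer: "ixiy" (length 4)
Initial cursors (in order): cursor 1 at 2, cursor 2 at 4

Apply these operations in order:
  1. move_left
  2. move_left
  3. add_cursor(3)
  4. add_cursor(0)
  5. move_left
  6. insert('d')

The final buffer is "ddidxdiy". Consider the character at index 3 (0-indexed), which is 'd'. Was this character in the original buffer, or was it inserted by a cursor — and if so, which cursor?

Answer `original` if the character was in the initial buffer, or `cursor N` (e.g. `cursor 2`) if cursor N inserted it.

After op 1 (move_left): buffer="ixiy" (len 4), cursors c1@1 c2@3, authorship ....
After op 2 (move_left): buffer="ixiy" (len 4), cursors c1@0 c2@2, authorship ....
After op 3 (add_cursor(3)): buffer="ixiy" (len 4), cursors c1@0 c2@2 c3@3, authorship ....
After op 4 (add_cursor(0)): buffer="ixiy" (len 4), cursors c1@0 c4@0 c2@2 c3@3, authorship ....
After op 5 (move_left): buffer="ixiy" (len 4), cursors c1@0 c4@0 c2@1 c3@2, authorship ....
After op 6 (insert('d')): buffer="ddidxdiy" (len 8), cursors c1@2 c4@2 c2@4 c3@6, authorship 14.2.3..
Authorship (.=original, N=cursor N): 1 4 . 2 . 3 . .
Index 3: author = 2

Answer: cursor 2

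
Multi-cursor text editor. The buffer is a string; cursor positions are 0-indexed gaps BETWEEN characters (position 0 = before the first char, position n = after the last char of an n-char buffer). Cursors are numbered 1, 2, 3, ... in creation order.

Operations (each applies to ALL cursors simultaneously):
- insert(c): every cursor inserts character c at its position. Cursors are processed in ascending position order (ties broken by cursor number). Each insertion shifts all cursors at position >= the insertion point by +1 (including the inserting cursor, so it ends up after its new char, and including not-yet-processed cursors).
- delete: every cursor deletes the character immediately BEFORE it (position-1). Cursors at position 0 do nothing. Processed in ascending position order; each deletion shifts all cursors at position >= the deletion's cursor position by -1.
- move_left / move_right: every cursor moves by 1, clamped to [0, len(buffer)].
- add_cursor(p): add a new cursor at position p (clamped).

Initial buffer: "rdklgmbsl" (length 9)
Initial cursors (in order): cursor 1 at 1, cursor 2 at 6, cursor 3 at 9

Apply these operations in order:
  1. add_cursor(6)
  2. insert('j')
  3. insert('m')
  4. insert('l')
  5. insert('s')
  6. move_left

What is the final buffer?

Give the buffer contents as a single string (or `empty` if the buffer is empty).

Answer: rjmlsdklgmjjmmllssbsljmls

Derivation:
After op 1 (add_cursor(6)): buffer="rdklgmbsl" (len 9), cursors c1@1 c2@6 c4@6 c3@9, authorship .........
After op 2 (insert('j')): buffer="rjdklgmjjbslj" (len 13), cursors c1@2 c2@9 c4@9 c3@13, authorship .1.....24...3
After op 3 (insert('m')): buffer="rjmdklgmjjmmbsljm" (len 17), cursors c1@3 c2@12 c4@12 c3@17, authorship .11.....2424...33
After op 4 (insert('l')): buffer="rjmldklgmjjmmllbsljml" (len 21), cursors c1@4 c2@15 c4@15 c3@21, authorship .111.....242424...333
After op 5 (insert('s')): buffer="rjmlsdklgmjjmmllssbsljmls" (len 25), cursors c1@5 c2@18 c4@18 c3@25, authorship .1111.....24242424...3333
After op 6 (move_left): buffer="rjmlsdklgmjjmmllssbsljmls" (len 25), cursors c1@4 c2@17 c4@17 c3@24, authorship .1111.....24242424...3333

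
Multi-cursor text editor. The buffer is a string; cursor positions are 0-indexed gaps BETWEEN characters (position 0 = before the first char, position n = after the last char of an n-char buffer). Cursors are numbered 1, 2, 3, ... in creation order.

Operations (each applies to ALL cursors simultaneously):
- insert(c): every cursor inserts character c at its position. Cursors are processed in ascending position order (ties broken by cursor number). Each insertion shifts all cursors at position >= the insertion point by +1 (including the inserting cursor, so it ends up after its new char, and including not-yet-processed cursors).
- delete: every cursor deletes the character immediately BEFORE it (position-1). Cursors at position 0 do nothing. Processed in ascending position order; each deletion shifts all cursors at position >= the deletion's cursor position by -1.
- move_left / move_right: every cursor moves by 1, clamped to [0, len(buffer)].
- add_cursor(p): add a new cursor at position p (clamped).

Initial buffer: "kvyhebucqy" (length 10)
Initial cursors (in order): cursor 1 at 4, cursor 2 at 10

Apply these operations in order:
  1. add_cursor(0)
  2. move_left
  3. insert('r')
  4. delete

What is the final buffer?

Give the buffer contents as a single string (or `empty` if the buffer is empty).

After op 1 (add_cursor(0)): buffer="kvyhebucqy" (len 10), cursors c3@0 c1@4 c2@10, authorship ..........
After op 2 (move_left): buffer="kvyhebucqy" (len 10), cursors c3@0 c1@3 c2@9, authorship ..........
After op 3 (insert('r')): buffer="rkvyrhebucqry" (len 13), cursors c3@1 c1@5 c2@12, authorship 3...1......2.
After op 4 (delete): buffer="kvyhebucqy" (len 10), cursors c3@0 c1@3 c2@9, authorship ..........

Answer: kvyhebucqy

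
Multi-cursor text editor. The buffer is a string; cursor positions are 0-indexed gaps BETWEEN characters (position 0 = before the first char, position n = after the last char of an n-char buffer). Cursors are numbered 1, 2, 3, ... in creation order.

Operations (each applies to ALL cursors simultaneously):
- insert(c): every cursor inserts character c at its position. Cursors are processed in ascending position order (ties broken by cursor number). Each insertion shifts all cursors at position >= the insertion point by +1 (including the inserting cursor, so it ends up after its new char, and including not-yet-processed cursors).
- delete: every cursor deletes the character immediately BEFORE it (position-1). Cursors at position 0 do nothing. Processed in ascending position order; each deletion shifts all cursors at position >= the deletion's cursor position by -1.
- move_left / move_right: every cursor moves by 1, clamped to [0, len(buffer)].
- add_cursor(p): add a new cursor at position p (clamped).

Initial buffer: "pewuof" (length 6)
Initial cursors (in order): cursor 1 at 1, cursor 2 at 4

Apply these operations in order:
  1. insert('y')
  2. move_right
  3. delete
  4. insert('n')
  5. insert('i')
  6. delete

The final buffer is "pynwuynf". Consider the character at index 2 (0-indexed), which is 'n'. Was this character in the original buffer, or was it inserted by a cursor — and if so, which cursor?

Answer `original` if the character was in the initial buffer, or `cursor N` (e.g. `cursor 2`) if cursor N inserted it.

After op 1 (insert('y')): buffer="pyewuyof" (len 8), cursors c1@2 c2@6, authorship .1...2..
After op 2 (move_right): buffer="pyewuyof" (len 8), cursors c1@3 c2@7, authorship .1...2..
After op 3 (delete): buffer="pywuyf" (len 6), cursors c1@2 c2@5, authorship .1..2.
After op 4 (insert('n')): buffer="pynwuynf" (len 8), cursors c1@3 c2@7, authorship .11..22.
After op 5 (insert('i')): buffer="pyniwuynif" (len 10), cursors c1@4 c2@9, authorship .111..222.
After op 6 (delete): buffer="pynwuynf" (len 8), cursors c1@3 c2@7, authorship .11..22.
Authorship (.=original, N=cursor N): . 1 1 . . 2 2 .
Index 2: author = 1

Answer: cursor 1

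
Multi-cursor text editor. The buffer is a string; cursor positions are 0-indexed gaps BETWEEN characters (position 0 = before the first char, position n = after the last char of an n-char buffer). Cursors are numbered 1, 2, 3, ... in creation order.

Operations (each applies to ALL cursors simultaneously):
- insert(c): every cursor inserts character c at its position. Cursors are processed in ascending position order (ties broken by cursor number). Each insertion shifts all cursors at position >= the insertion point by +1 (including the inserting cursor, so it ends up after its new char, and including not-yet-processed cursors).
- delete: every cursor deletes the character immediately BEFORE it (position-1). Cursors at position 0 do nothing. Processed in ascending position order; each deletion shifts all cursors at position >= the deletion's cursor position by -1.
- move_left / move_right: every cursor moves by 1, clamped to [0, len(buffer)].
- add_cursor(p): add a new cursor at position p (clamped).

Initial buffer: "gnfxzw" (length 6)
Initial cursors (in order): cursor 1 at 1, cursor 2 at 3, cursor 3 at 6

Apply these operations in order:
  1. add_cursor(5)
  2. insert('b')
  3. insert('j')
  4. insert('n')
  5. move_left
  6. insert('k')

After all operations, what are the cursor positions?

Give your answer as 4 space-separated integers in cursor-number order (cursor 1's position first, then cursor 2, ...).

Answer: 4 10 21 16

Derivation:
After op 1 (add_cursor(5)): buffer="gnfxzw" (len 6), cursors c1@1 c2@3 c4@5 c3@6, authorship ......
After op 2 (insert('b')): buffer="gbnfbxzbwb" (len 10), cursors c1@2 c2@5 c4@8 c3@10, authorship .1..2..4.3
After op 3 (insert('j')): buffer="gbjnfbjxzbjwbj" (len 14), cursors c1@3 c2@7 c4@11 c3@14, authorship .11..22..44.33
After op 4 (insert('n')): buffer="gbjnnfbjnxzbjnwbjn" (len 18), cursors c1@4 c2@9 c4@14 c3@18, authorship .111..222..444.333
After op 5 (move_left): buffer="gbjnnfbjnxzbjnwbjn" (len 18), cursors c1@3 c2@8 c4@13 c3@17, authorship .111..222..444.333
After op 6 (insert('k')): buffer="gbjknnfbjknxzbjknwbjkn" (len 22), cursors c1@4 c2@10 c4@16 c3@21, authorship .1111..2222..4444.3333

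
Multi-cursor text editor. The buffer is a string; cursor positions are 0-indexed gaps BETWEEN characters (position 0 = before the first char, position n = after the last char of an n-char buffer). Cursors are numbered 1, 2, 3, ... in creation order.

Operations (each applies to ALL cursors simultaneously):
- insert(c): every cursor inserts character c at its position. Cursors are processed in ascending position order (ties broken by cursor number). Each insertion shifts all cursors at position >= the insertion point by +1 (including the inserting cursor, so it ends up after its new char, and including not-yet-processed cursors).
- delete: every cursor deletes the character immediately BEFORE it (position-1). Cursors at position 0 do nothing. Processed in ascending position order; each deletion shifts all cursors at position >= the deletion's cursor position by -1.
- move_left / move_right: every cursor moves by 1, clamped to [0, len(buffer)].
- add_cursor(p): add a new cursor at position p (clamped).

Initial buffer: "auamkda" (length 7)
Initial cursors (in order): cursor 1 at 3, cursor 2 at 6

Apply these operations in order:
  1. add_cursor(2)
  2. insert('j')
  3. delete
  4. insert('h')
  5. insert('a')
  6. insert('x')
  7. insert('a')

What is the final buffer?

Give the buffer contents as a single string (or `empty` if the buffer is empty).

After op 1 (add_cursor(2)): buffer="auamkda" (len 7), cursors c3@2 c1@3 c2@6, authorship .......
After op 2 (insert('j')): buffer="aujajmkdja" (len 10), cursors c3@3 c1@5 c2@9, authorship ..3.1...2.
After op 3 (delete): buffer="auamkda" (len 7), cursors c3@2 c1@3 c2@6, authorship .......
After op 4 (insert('h')): buffer="auhahmkdha" (len 10), cursors c3@3 c1@5 c2@9, authorship ..3.1...2.
After op 5 (insert('a')): buffer="auhaahamkdhaa" (len 13), cursors c3@4 c1@7 c2@12, authorship ..33.11...22.
After op 6 (insert('x')): buffer="auhaxahaxmkdhaxa" (len 16), cursors c3@5 c1@9 c2@15, authorship ..333.111...222.
After op 7 (insert('a')): buffer="auhaxaahaxamkdhaxaa" (len 19), cursors c3@6 c1@11 c2@18, authorship ..3333.1111...2222.

Answer: auhaxaahaxamkdhaxaa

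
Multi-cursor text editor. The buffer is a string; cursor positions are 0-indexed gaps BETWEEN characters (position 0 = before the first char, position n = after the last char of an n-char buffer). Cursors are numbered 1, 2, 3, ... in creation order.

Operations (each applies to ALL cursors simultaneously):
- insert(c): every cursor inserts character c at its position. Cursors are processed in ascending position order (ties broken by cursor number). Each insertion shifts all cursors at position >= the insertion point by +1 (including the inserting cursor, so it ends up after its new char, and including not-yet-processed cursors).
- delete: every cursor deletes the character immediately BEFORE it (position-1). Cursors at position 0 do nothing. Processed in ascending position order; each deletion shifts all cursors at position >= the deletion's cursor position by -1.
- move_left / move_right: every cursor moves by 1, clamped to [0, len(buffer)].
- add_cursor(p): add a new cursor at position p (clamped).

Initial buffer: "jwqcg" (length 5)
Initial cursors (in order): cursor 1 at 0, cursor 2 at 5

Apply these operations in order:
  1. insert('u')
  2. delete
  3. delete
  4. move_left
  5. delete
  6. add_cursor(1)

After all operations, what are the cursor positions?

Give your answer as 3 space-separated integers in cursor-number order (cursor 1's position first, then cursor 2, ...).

Answer: 0 2 1

Derivation:
After op 1 (insert('u')): buffer="ujwqcgu" (len 7), cursors c1@1 c2@7, authorship 1.....2
After op 2 (delete): buffer="jwqcg" (len 5), cursors c1@0 c2@5, authorship .....
After op 3 (delete): buffer="jwqc" (len 4), cursors c1@0 c2@4, authorship ....
After op 4 (move_left): buffer="jwqc" (len 4), cursors c1@0 c2@3, authorship ....
After op 5 (delete): buffer="jwc" (len 3), cursors c1@0 c2@2, authorship ...
After op 6 (add_cursor(1)): buffer="jwc" (len 3), cursors c1@0 c3@1 c2@2, authorship ...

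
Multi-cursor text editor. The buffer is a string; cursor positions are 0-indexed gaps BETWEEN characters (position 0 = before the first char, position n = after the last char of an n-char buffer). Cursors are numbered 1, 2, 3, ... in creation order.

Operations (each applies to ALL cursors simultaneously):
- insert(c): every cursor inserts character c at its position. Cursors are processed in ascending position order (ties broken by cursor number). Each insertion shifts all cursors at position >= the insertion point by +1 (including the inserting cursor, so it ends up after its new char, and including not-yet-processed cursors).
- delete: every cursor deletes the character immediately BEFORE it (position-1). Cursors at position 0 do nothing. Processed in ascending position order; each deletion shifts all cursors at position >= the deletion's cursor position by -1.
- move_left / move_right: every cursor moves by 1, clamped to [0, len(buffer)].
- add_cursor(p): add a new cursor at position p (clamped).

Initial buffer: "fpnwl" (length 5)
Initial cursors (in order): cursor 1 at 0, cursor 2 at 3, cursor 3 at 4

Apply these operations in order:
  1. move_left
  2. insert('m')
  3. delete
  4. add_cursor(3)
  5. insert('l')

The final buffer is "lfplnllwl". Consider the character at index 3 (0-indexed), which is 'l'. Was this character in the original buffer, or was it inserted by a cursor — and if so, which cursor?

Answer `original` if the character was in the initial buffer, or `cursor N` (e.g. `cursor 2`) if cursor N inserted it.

After op 1 (move_left): buffer="fpnwl" (len 5), cursors c1@0 c2@2 c3@3, authorship .....
After op 2 (insert('m')): buffer="mfpmnmwl" (len 8), cursors c1@1 c2@4 c3@6, authorship 1..2.3..
After op 3 (delete): buffer="fpnwl" (len 5), cursors c1@0 c2@2 c3@3, authorship .....
After op 4 (add_cursor(3)): buffer="fpnwl" (len 5), cursors c1@0 c2@2 c3@3 c4@3, authorship .....
After op 5 (insert('l')): buffer="lfplnllwl" (len 9), cursors c1@1 c2@4 c3@7 c4@7, authorship 1..2.34..
Authorship (.=original, N=cursor N): 1 . . 2 . 3 4 . .
Index 3: author = 2

Answer: cursor 2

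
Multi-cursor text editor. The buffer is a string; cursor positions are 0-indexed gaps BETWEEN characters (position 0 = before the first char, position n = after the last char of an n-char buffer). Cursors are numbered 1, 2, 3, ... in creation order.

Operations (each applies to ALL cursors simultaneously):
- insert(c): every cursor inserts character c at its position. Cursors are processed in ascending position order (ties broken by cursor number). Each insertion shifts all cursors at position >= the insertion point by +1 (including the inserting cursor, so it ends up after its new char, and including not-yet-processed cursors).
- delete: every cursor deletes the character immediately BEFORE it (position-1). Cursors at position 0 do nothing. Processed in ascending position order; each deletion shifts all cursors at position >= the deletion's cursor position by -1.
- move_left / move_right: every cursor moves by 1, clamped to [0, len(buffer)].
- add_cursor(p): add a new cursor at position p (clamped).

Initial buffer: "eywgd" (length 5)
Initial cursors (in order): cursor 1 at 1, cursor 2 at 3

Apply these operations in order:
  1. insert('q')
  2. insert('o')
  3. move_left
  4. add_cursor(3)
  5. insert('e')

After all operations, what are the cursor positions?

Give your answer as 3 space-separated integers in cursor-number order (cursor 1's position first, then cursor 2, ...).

Answer: 3 9 5

Derivation:
After op 1 (insert('q')): buffer="eqywqgd" (len 7), cursors c1@2 c2@5, authorship .1..2..
After op 2 (insert('o')): buffer="eqoywqogd" (len 9), cursors c1@3 c2@7, authorship .11..22..
After op 3 (move_left): buffer="eqoywqogd" (len 9), cursors c1@2 c2@6, authorship .11..22..
After op 4 (add_cursor(3)): buffer="eqoywqogd" (len 9), cursors c1@2 c3@3 c2@6, authorship .11..22..
After op 5 (insert('e')): buffer="eqeoeywqeogd" (len 12), cursors c1@3 c3@5 c2@9, authorship .1113..222..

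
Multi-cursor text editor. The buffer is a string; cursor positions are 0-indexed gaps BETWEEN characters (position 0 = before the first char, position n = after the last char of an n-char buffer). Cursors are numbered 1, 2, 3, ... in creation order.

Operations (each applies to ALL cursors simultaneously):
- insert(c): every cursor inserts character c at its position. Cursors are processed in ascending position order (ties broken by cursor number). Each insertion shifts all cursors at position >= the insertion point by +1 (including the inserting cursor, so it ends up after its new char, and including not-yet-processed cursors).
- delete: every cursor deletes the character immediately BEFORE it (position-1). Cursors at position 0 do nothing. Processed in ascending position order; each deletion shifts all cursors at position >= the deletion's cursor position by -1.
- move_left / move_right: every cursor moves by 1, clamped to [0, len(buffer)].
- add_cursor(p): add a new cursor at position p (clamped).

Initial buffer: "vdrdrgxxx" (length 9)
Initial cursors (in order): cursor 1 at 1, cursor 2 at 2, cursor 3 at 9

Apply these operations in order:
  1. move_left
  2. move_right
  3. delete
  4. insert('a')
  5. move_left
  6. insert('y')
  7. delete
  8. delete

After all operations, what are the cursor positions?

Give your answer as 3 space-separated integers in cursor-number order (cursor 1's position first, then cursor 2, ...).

After op 1 (move_left): buffer="vdrdrgxxx" (len 9), cursors c1@0 c2@1 c3@8, authorship .........
After op 2 (move_right): buffer="vdrdrgxxx" (len 9), cursors c1@1 c2@2 c3@9, authorship .........
After op 3 (delete): buffer="rdrgxx" (len 6), cursors c1@0 c2@0 c3@6, authorship ......
After op 4 (insert('a')): buffer="aardrgxxa" (len 9), cursors c1@2 c2@2 c3@9, authorship 12......3
After op 5 (move_left): buffer="aardrgxxa" (len 9), cursors c1@1 c2@1 c3@8, authorship 12......3
After op 6 (insert('y')): buffer="ayyardrgxxya" (len 12), cursors c1@3 c2@3 c3@11, authorship 1122......33
After op 7 (delete): buffer="aardrgxxa" (len 9), cursors c1@1 c2@1 c3@8, authorship 12......3
After op 8 (delete): buffer="ardrgxa" (len 7), cursors c1@0 c2@0 c3@6, authorship 2.....3

Answer: 0 0 6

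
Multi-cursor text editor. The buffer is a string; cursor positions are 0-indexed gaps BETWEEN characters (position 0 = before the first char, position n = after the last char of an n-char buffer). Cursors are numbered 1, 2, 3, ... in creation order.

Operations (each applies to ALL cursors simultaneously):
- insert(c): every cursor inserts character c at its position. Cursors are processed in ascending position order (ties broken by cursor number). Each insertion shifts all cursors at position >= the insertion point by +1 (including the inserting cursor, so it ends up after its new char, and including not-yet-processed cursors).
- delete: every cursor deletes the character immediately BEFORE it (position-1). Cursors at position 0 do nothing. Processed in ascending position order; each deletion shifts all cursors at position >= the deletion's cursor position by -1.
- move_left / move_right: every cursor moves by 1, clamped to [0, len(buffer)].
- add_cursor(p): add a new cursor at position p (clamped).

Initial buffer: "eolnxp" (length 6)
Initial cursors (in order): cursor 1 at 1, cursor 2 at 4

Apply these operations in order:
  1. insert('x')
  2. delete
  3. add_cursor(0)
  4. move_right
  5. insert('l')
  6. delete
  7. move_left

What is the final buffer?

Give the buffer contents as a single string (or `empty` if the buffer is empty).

After op 1 (insert('x')): buffer="exolnxxp" (len 8), cursors c1@2 c2@6, authorship .1...2..
After op 2 (delete): buffer="eolnxp" (len 6), cursors c1@1 c2@4, authorship ......
After op 3 (add_cursor(0)): buffer="eolnxp" (len 6), cursors c3@0 c1@1 c2@4, authorship ......
After op 4 (move_right): buffer="eolnxp" (len 6), cursors c3@1 c1@2 c2@5, authorship ......
After op 5 (insert('l')): buffer="elollnxlp" (len 9), cursors c3@2 c1@4 c2@8, authorship .3.1...2.
After op 6 (delete): buffer="eolnxp" (len 6), cursors c3@1 c1@2 c2@5, authorship ......
After op 7 (move_left): buffer="eolnxp" (len 6), cursors c3@0 c1@1 c2@4, authorship ......

Answer: eolnxp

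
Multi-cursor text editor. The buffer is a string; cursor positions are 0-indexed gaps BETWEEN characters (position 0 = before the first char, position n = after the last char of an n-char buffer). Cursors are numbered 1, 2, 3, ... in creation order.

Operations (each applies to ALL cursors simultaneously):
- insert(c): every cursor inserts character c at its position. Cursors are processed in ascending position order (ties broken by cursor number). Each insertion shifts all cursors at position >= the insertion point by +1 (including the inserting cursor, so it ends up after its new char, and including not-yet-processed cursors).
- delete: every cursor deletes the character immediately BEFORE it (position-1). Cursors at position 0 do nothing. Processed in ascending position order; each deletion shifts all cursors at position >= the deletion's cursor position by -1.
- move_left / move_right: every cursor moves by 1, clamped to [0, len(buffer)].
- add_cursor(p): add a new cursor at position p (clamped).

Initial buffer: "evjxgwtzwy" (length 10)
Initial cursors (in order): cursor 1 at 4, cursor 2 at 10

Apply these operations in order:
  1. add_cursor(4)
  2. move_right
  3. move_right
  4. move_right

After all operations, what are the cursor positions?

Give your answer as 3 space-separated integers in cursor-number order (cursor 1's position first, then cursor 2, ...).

After op 1 (add_cursor(4)): buffer="evjxgwtzwy" (len 10), cursors c1@4 c3@4 c2@10, authorship ..........
After op 2 (move_right): buffer="evjxgwtzwy" (len 10), cursors c1@5 c3@5 c2@10, authorship ..........
After op 3 (move_right): buffer="evjxgwtzwy" (len 10), cursors c1@6 c3@6 c2@10, authorship ..........
After op 4 (move_right): buffer="evjxgwtzwy" (len 10), cursors c1@7 c3@7 c2@10, authorship ..........

Answer: 7 10 7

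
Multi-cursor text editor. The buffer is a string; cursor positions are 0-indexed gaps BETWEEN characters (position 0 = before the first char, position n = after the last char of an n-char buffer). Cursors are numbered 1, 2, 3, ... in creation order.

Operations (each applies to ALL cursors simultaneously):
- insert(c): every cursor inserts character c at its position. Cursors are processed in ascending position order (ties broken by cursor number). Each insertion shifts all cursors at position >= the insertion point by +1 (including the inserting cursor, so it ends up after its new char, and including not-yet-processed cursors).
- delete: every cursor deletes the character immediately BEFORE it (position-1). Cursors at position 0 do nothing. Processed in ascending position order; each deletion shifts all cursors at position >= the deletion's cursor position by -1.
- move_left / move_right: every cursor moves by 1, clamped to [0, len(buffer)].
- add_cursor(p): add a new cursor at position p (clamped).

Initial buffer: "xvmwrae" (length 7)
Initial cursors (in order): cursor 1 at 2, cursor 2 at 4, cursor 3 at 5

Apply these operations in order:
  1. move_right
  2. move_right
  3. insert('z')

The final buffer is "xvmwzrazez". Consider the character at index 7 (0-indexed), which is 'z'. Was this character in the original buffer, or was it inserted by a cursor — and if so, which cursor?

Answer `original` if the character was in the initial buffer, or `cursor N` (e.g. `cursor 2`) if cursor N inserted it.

Answer: cursor 2

Derivation:
After op 1 (move_right): buffer="xvmwrae" (len 7), cursors c1@3 c2@5 c3@6, authorship .......
After op 2 (move_right): buffer="xvmwrae" (len 7), cursors c1@4 c2@6 c3@7, authorship .......
After op 3 (insert('z')): buffer="xvmwzrazez" (len 10), cursors c1@5 c2@8 c3@10, authorship ....1..2.3
Authorship (.=original, N=cursor N): . . . . 1 . . 2 . 3
Index 7: author = 2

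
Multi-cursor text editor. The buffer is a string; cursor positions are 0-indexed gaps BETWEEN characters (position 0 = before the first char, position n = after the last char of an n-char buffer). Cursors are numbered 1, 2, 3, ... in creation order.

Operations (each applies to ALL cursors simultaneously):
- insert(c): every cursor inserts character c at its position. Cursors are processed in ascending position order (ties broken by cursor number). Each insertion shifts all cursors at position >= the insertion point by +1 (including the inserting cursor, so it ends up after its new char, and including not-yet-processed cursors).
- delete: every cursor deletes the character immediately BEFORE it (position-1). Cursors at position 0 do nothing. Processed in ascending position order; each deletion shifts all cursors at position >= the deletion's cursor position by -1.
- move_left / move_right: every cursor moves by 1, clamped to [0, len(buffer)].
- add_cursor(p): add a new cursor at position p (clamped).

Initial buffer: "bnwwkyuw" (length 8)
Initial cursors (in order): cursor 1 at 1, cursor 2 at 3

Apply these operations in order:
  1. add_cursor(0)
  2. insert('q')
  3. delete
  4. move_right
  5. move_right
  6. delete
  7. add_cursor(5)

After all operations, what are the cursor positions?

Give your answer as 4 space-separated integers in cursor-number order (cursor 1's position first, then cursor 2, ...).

Answer: 1 2 1 5

Derivation:
After op 1 (add_cursor(0)): buffer="bnwwkyuw" (len 8), cursors c3@0 c1@1 c2@3, authorship ........
After op 2 (insert('q')): buffer="qbqnwqwkyuw" (len 11), cursors c3@1 c1@3 c2@6, authorship 3.1..2.....
After op 3 (delete): buffer="bnwwkyuw" (len 8), cursors c3@0 c1@1 c2@3, authorship ........
After op 4 (move_right): buffer="bnwwkyuw" (len 8), cursors c3@1 c1@2 c2@4, authorship ........
After op 5 (move_right): buffer="bnwwkyuw" (len 8), cursors c3@2 c1@3 c2@5, authorship ........
After op 6 (delete): buffer="bwyuw" (len 5), cursors c1@1 c3@1 c2@2, authorship .....
After op 7 (add_cursor(5)): buffer="bwyuw" (len 5), cursors c1@1 c3@1 c2@2 c4@5, authorship .....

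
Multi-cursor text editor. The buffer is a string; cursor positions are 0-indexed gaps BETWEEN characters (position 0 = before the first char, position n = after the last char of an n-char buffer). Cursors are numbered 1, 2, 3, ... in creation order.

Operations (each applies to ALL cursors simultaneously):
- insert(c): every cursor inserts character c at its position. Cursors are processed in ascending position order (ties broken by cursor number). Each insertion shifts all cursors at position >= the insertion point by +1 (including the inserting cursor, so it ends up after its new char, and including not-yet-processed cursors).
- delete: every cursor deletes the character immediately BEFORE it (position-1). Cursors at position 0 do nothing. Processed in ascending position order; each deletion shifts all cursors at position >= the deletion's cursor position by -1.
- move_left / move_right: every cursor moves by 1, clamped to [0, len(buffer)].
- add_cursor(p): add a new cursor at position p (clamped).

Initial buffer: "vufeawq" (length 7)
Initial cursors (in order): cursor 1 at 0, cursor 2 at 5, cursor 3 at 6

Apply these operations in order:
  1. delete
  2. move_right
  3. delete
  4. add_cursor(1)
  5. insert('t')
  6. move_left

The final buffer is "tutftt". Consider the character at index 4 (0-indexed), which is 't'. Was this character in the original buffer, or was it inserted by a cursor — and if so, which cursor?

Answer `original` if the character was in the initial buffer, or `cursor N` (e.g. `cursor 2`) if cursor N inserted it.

Answer: cursor 2

Derivation:
After op 1 (delete): buffer="vufeq" (len 5), cursors c1@0 c2@4 c3@4, authorship .....
After op 2 (move_right): buffer="vufeq" (len 5), cursors c1@1 c2@5 c3@5, authorship .....
After op 3 (delete): buffer="uf" (len 2), cursors c1@0 c2@2 c3@2, authorship ..
After op 4 (add_cursor(1)): buffer="uf" (len 2), cursors c1@0 c4@1 c2@2 c3@2, authorship ..
After op 5 (insert('t')): buffer="tutftt" (len 6), cursors c1@1 c4@3 c2@6 c3@6, authorship 1.4.23
After op 6 (move_left): buffer="tutftt" (len 6), cursors c1@0 c4@2 c2@5 c3@5, authorship 1.4.23
Authorship (.=original, N=cursor N): 1 . 4 . 2 3
Index 4: author = 2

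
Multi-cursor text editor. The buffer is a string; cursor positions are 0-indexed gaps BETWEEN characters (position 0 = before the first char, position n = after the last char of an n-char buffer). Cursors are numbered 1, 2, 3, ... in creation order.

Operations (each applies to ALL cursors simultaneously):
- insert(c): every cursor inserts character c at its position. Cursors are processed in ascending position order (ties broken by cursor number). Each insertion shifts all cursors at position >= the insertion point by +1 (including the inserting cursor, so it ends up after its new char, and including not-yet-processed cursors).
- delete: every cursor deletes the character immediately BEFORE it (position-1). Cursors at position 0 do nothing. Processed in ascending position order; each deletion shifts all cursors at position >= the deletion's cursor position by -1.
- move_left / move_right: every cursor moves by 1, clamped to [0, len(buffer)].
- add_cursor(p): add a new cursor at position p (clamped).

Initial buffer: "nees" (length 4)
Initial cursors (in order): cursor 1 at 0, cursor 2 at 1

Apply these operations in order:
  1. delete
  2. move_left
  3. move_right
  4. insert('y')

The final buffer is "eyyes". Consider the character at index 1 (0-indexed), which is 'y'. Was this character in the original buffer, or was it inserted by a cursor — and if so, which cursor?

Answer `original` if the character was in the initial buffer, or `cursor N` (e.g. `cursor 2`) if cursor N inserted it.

Answer: cursor 1

Derivation:
After op 1 (delete): buffer="ees" (len 3), cursors c1@0 c2@0, authorship ...
After op 2 (move_left): buffer="ees" (len 3), cursors c1@0 c2@0, authorship ...
After op 3 (move_right): buffer="ees" (len 3), cursors c1@1 c2@1, authorship ...
After op 4 (insert('y')): buffer="eyyes" (len 5), cursors c1@3 c2@3, authorship .12..
Authorship (.=original, N=cursor N): . 1 2 . .
Index 1: author = 1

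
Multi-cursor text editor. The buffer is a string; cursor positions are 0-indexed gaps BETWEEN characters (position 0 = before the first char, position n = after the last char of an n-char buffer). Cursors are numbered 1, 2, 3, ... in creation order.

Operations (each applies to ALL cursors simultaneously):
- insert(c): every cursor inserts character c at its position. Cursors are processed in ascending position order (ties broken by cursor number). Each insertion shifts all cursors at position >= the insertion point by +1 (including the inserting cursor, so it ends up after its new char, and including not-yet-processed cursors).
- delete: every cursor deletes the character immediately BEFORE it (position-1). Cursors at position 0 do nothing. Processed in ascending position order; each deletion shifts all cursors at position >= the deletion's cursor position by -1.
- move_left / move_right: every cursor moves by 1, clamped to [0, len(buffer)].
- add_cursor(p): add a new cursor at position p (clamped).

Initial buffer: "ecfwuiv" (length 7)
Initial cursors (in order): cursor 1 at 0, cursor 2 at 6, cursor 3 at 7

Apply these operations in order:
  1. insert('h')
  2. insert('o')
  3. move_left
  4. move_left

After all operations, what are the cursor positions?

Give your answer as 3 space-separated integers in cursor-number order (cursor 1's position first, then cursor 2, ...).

Answer: 0 8 11

Derivation:
After op 1 (insert('h')): buffer="hecfwuihvh" (len 10), cursors c1@1 c2@8 c3@10, authorship 1......2.3
After op 2 (insert('o')): buffer="hoecfwuihovho" (len 13), cursors c1@2 c2@10 c3@13, authorship 11......22.33
After op 3 (move_left): buffer="hoecfwuihovho" (len 13), cursors c1@1 c2@9 c3@12, authorship 11......22.33
After op 4 (move_left): buffer="hoecfwuihovho" (len 13), cursors c1@0 c2@8 c3@11, authorship 11......22.33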